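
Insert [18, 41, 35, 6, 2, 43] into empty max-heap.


Insert 18: [18]
Insert 41: [41, 18]
Insert 35: [41, 18, 35]
Insert 6: [41, 18, 35, 6]
Insert 2: [41, 18, 35, 6, 2]
Insert 43: [43, 18, 41, 6, 2, 35]

Final heap: [43, 18, 41, 6, 2, 35]


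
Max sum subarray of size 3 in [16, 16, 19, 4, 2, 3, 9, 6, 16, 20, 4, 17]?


[0:3]: 51
[1:4]: 39
[2:5]: 25
[3:6]: 9
[4:7]: 14
[5:8]: 18
[6:9]: 31
[7:10]: 42
[8:11]: 40
[9:12]: 41

Max: 51 at [0:3]


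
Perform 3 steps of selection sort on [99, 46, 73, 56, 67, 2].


Initial: [99, 46, 73, 56, 67, 2]
Step 1: min=2 at 5
  Swap: [2, 46, 73, 56, 67, 99]
Step 2: min=46 at 1
  Swap: [2, 46, 73, 56, 67, 99]
Step 3: min=56 at 3
  Swap: [2, 46, 56, 73, 67, 99]

After 3 steps: [2, 46, 56, 73, 67, 99]


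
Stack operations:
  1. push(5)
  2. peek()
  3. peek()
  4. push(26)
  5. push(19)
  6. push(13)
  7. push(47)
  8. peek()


push(5) -> [5]
peek()->5
peek()->5
push(26) -> [5, 26]
push(19) -> [5, 26, 19]
push(13) -> [5, 26, 19, 13]
push(47) -> [5, 26, 19, 13, 47]
peek()->47

Final stack: [5, 26, 19, 13, 47]


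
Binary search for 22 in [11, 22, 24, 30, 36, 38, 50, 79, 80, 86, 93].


Step 1: lo=0, hi=10, mid=5, val=38
Step 2: lo=0, hi=4, mid=2, val=24
Step 3: lo=0, hi=1, mid=0, val=11
Step 4: lo=1, hi=1, mid=1, val=22

Found at index 1


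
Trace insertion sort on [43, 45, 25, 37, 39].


Initial: [43, 45, 25, 37, 39]
Insert 45: [43, 45, 25, 37, 39]
Insert 25: [25, 43, 45, 37, 39]
Insert 37: [25, 37, 43, 45, 39]
Insert 39: [25, 37, 39, 43, 45]

Sorted: [25, 37, 39, 43, 45]


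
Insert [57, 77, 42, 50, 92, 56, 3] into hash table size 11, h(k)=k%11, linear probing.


Insert 57: h=2 -> slot 2
Insert 77: h=0 -> slot 0
Insert 42: h=9 -> slot 9
Insert 50: h=6 -> slot 6
Insert 92: h=4 -> slot 4
Insert 56: h=1 -> slot 1
Insert 3: h=3 -> slot 3

Table: [77, 56, 57, 3, 92, None, 50, None, None, 42, None]


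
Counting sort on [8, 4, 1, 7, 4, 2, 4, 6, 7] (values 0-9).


Input: [8, 4, 1, 7, 4, 2, 4, 6, 7]
Counts: [0, 1, 1, 0, 3, 0, 1, 2, 1, 0]

Sorted: [1, 2, 4, 4, 4, 6, 7, 7, 8]


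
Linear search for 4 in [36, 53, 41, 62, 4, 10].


i=0: 36!=4
i=1: 53!=4
i=2: 41!=4
i=3: 62!=4
i=4: 4==4 found!

Found at 4, 5 comps


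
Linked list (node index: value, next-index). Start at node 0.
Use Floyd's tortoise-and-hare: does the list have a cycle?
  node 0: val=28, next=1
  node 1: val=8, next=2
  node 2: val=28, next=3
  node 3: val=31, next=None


Floyd's tortoise (slow, +1) and hare (fast, +2):
  init: slow=0, fast=0
  step 1: slow=1, fast=2
  step 2: fast 2->3->None, no cycle

Cycle: no


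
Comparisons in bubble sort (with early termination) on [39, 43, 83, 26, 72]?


Algorithm: bubble sort (with early termination)
Input: [39, 43, 83, 26, 72]
Sorted: [26, 39, 43, 72, 83]

10


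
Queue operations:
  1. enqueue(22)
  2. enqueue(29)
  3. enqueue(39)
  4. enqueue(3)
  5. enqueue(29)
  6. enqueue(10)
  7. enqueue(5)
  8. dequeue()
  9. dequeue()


enqueue(22) -> [22]
enqueue(29) -> [22, 29]
enqueue(39) -> [22, 29, 39]
enqueue(3) -> [22, 29, 39, 3]
enqueue(29) -> [22, 29, 39, 3, 29]
enqueue(10) -> [22, 29, 39, 3, 29, 10]
enqueue(5) -> [22, 29, 39, 3, 29, 10, 5]
dequeue()->22, [29, 39, 3, 29, 10, 5]
dequeue()->29, [39, 3, 29, 10, 5]

Final queue: [39, 3, 29, 10, 5]


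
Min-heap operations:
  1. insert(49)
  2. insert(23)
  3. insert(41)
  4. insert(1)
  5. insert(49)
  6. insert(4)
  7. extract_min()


insert(49) -> [49]
insert(23) -> [23, 49]
insert(41) -> [23, 49, 41]
insert(1) -> [1, 23, 41, 49]
insert(49) -> [1, 23, 41, 49, 49]
insert(4) -> [1, 23, 4, 49, 49, 41]
extract_min()->1, [4, 23, 41, 49, 49]

Final heap: [4, 23, 41, 49, 49]


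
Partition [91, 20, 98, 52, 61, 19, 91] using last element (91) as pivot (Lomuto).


Pivot: 91
  91 <= 91: advance i (no swap)
  20 <= 91: advance i (no swap)
  52 <= 91: swap -> [91, 20, 52, 98, 61, 19, 91]
  61 <= 91: swap -> [91, 20, 52, 61, 98, 19, 91]
  19 <= 91: swap -> [91, 20, 52, 61, 19, 98, 91]
Place pivot at 5: [91, 20, 52, 61, 19, 91, 98]

Partitioned: [91, 20, 52, 61, 19, 91, 98]


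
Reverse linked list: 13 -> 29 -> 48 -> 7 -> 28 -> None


Step 1: curr=13, set curr.next=prev(None) | reversed so far: 13
Step 2: curr=29, set curr.next=prev(13) | reversed so far: 29 -> 13
Step 3: curr=48, set curr.next=prev(29) | reversed so far: 48 -> 29 -> 13
Step 4: curr=7, set curr.next=prev(48) | reversed so far: 7 -> 48 -> 29 -> 13
Step 5: curr=28, set curr.next=prev(7) | reversed so far: 28 -> 7 -> 48 -> 29 -> 13

28 -> 7 -> 48 -> 29 -> 13 -> None


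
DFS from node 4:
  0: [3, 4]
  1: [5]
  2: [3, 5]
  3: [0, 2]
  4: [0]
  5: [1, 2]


Visit 4, push [0]
Visit 0, push [3]
Visit 3, push [2]
Visit 2, push [5]
Visit 5, push [1]
Visit 1, push []

DFS order: [4, 0, 3, 2, 5, 1]


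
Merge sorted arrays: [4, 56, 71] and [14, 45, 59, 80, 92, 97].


Take 4 from A
Take 14 from B
Take 45 from B
Take 56 from A
Take 59 from B
Take 71 from A

Merged: [4, 14, 45, 56, 59, 71, 80, 92, 97]


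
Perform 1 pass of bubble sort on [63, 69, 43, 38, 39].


Initial: [63, 69, 43, 38, 39]
Pass 1: [63, 43, 38, 39, 69] (3 swaps)

After 1 pass: [63, 43, 38, 39, 69]


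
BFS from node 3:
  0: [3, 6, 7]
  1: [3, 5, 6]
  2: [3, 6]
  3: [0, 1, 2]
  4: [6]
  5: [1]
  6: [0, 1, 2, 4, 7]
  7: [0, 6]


Visit 3, enqueue [0, 1, 2]
Visit 0, enqueue [6, 7]
Visit 1, enqueue [5]
Visit 2, enqueue []
Visit 6, enqueue [4]
Visit 7, enqueue []
Visit 5, enqueue []
Visit 4, enqueue []

BFS order: [3, 0, 1, 2, 6, 7, 5, 4]


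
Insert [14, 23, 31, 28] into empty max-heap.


Insert 14: [14]
Insert 23: [23, 14]
Insert 31: [31, 14, 23]
Insert 28: [31, 28, 23, 14]

Final heap: [31, 28, 23, 14]


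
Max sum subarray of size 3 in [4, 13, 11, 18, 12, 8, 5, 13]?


[0:3]: 28
[1:4]: 42
[2:5]: 41
[3:6]: 38
[4:7]: 25
[5:8]: 26

Max: 42 at [1:4]


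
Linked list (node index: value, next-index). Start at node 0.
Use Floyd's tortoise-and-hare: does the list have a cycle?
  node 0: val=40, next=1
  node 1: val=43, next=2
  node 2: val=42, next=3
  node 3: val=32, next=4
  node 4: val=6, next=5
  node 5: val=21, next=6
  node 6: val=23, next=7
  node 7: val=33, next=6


Floyd's tortoise (slow, +1) and hare (fast, +2):
  init: slow=0, fast=0
  step 1: slow=1, fast=2
  step 2: slow=2, fast=4
  step 3: slow=3, fast=6
  step 4: slow=4, fast=6
  step 5: slow=5, fast=6
  step 6: slow=6, fast=6
  slow == fast at node 6: cycle detected

Cycle: yes


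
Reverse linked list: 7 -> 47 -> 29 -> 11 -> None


Step 1: curr=7, set curr.next=prev(None) | reversed so far: 7
Step 2: curr=47, set curr.next=prev(7) | reversed so far: 47 -> 7
Step 3: curr=29, set curr.next=prev(47) | reversed so far: 29 -> 47 -> 7
Step 4: curr=11, set curr.next=prev(29) | reversed so far: 11 -> 29 -> 47 -> 7

11 -> 29 -> 47 -> 7 -> None


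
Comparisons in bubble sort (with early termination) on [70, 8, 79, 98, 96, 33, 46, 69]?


Algorithm: bubble sort (with early termination)
Input: [70, 8, 79, 98, 96, 33, 46, 69]
Sorted: [8, 33, 46, 69, 70, 79, 96, 98]

25


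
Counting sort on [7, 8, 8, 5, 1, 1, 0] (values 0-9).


Input: [7, 8, 8, 5, 1, 1, 0]
Counts: [1, 2, 0, 0, 0, 1, 0, 1, 2, 0]

Sorted: [0, 1, 1, 5, 7, 8, 8]


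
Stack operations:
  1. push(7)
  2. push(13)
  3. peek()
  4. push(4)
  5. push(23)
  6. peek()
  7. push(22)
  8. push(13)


push(7) -> [7]
push(13) -> [7, 13]
peek()->13
push(4) -> [7, 13, 4]
push(23) -> [7, 13, 4, 23]
peek()->23
push(22) -> [7, 13, 4, 23, 22]
push(13) -> [7, 13, 4, 23, 22, 13]

Final stack: [7, 13, 4, 23, 22, 13]


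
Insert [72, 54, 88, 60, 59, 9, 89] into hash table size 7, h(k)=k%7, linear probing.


Insert 72: h=2 -> slot 2
Insert 54: h=5 -> slot 5
Insert 88: h=4 -> slot 4
Insert 60: h=4, 2 probes -> slot 6
Insert 59: h=3 -> slot 3
Insert 9: h=2, 5 probes -> slot 0
Insert 89: h=5, 3 probes -> slot 1

Table: [9, 89, 72, 59, 88, 54, 60]


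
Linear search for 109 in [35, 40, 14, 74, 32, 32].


i=0: 35!=109
i=1: 40!=109
i=2: 14!=109
i=3: 74!=109
i=4: 32!=109
i=5: 32!=109

Not found, 6 comps


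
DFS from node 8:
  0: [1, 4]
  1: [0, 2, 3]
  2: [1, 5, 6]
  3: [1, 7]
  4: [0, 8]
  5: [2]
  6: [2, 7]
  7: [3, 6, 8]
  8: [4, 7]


Visit 8, push [7, 4]
Visit 4, push [0]
Visit 0, push [1]
Visit 1, push [3, 2]
Visit 2, push [6, 5]
Visit 5, push []
Visit 6, push [7]
Visit 7, push [3]
Visit 3, push []

DFS order: [8, 4, 0, 1, 2, 5, 6, 7, 3]


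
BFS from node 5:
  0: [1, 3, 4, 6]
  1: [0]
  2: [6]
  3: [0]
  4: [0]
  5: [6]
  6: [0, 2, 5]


Visit 5, enqueue [6]
Visit 6, enqueue [0, 2]
Visit 0, enqueue [1, 3, 4]
Visit 2, enqueue []
Visit 1, enqueue []
Visit 3, enqueue []
Visit 4, enqueue []

BFS order: [5, 6, 0, 2, 1, 3, 4]


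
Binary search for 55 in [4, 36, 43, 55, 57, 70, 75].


Step 1: lo=0, hi=6, mid=3, val=55

Found at index 3


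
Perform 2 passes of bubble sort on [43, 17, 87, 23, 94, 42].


Initial: [43, 17, 87, 23, 94, 42]
Pass 1: [17, 43, 23, 87, 42, 94] (3 swaps)
Pass 2: [17, 23, 43, 42, 87, 94] (2 swaps)

After 2 passes: [17, 23, 43, 42, 87, 94]


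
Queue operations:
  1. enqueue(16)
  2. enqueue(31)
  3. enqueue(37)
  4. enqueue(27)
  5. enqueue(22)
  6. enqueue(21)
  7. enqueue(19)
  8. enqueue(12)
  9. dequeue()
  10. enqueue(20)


enqueue(16) -> [16]
enqueue(31) -> [16, 31]
enqueue(37) -> [16, 31, 37]
enqueue(27) -> [16, 31, 37, 27]
enqueue(22) -> [16, 31, 37, 27, 22]
enqueue(21) -> [16, 31, 37, 27, 22, 21]
enqueue(19) -> [16, 31, 37, 27, 22, 21, 19]
enqueue(12) -> [16, 31, 37, 27, 22, 21, 19, 12]
dequeue()->16, [31, 37, 27, 22, 21, 19, 12]
enqueue(20) -> [31, 37, 27, 22, 21, 19, 12, 20]

Final queue: [31, 37, 27, 22, 21, 19, 12, 20]


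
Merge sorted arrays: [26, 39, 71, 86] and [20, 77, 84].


Take 20 from B
Take 26 from A
Take 39 from A
Take 71 from A
Take 77 from B
Take 84 from B

Merged: [20, 26, 39, 71, 77, 84, 86]


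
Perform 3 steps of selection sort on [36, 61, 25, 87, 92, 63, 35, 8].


Initial: [36, 61, 25, 87, 92, 63, 35, 8]
Step 1: min=8 at 7
  Swap: [8, 61, 25, 87, 92, 63, 35, 36]
Step 2: min=25 at 2
  Swap: [8, 25, 61, 87, 92, 63, 35, 36]
Step 3: min=35 at 6
  Swap: [8, 25, 35, 87, 92, 63, 61, 36]

After 3 steps: [8, 25, 35, 87, 92, 63, 61, 36]


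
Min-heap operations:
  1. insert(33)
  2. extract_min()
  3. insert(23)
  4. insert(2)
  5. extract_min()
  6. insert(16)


insert(33) -> [33]
extract_min()->33, []
insert(23) -> [23]
insert(2) -> [2, 23]
extract_min()->2, [23]
insert(16) -> [16, 23]

Final heap: [16, 23]


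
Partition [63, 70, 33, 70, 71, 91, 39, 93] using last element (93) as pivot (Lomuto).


Pivot: 93
  63 <= 93: advance i (no swap)
  70 <= 93: advance i (no swap)
  33 <= 93: advance i (no swap)
  70 <= 93: advance i (no swap)
  71 <= 93: advance i (no swap)
  91 <= 93: advance i (no swap)
  39 <= 93: advance i (no swap)
Place pivot at 7: [63, 70, 33, 70, 71, 91, 39, 93]

Partitioned: [63, 70, 33, 70, 71, 91, 39, 93]


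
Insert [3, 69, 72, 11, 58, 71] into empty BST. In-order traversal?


Insert 3: root
Insert 69: R from 3
Insert 72: R from 3 -> R from 69
Insert 11: R from 3 -> L from 69
Insert 58: R from 3 -> L from 69 -> R from 11
Insert 71: R from 3 -> R from 69 -> L from 72

In-order: [3, 11, 58, 69, 71, 72]


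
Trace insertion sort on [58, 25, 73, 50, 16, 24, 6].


Initial: [58, 25, 73, 50, 16, 24, 6]
Insert 25: [25, 58, 73, 50, 16, 24, 6]
Insert 73: [25, 58, 73, 50, 16, 24, 6]
Insert 50: [25, 50, 58, 73, 16, 24, 6]
Insert 16: [16, 25, 50, 58, 73, 24, 6]
Insert 24: [16, 24, 25, 50, 58, 73, 6]
Insert 6: [6, 16, 24, 25, 50, 58, 73]

Sorted: [6, 16, 24, 25, 50, 58, 73]


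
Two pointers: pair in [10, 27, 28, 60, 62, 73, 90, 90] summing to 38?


lo=0(10)+hi=7(90)=100
lo=0(10)+hi=6(90)=100
lo=0(10)+hi=5(73)=83
lo=0(10)+hi=4(62)=72
lo=0(10)+hi=3(60)=70
lo=0(10)+hi=2(28)=38

Yes: 10+28=38


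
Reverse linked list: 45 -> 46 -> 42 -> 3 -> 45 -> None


Step 1: curr=45, set curr.next=prev(None) | reversed so far: 45
Step 2: curr=46, set curr.next=prev(45) | reversed so far: 46 -> 45
Step 3: curr=42, set curr.next=prev(46) | reversed so far: 42 -> 46 -> 45
Step 4: curr=3, set curr.next=prev(42) | reversed so far: 3 -> 42 -> 46 -> 45
Step 5: curr=45, set curr.next=prev(3) | reversed so far: 45 -> 3 -> 42 -> 46 -> 45

45 -> 3 -> 42 -> 46 -> 45 -> None


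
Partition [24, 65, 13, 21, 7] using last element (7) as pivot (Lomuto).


Pivot: 7
Place pivot at 0: [7, 65, 13, 21, 24]

Partitioned: [7, 65, 13, 21, 24]


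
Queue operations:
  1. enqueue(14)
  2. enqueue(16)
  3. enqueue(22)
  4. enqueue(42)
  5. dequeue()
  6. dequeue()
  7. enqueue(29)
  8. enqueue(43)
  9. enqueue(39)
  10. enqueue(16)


enqueue(14) -> [14]
enqueue(16) -> [14, 16]
enqueue(22) -> [14, 16, 22]
enqueue(42) -> [14, 16, 22, 42]
dequeue()->14, [16, 22, 42]
dequeue()->16, [22, 42]
enqueue(29) -> [22, 42, 29]
enqueue(43) -> [22, 42, 29, 43]
enqueue(39) -> [22, 42, 29, 43, 39]
enqueue(16) -> [22, 42, 29, 43, 39, 16]

Final queue: [22, 42, 29, 43, 39, 16]


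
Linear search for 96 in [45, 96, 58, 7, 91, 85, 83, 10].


i=0: 45!=96
i=1: 96==96 found!

Found at 1, 2 comps


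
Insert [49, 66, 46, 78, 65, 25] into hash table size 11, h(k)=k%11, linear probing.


Insert 49: h=5 -> slot 5
Insert 66: h=0 -> slot 0
Insert 46: h=2 -> slot 2
Insert 78: h=1 -> slot 1
Insert 65: h=10 -> slot 10
Insert 25: h=3 -> slot 3

Table: [66, 78, 46, 25, None, 49, None, None, None, None, 65]


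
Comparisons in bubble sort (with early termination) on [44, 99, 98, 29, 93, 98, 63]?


Algorithm: bubble sort (with early termination)
Input: [44, 99, 98, 29, 93, 98, 63]
Sorted: [29, 44, 63, 93, 98, 98, 99]

20


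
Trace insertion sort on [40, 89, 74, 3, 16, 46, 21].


Initial: [40, 89, 74, 3, 16, 46, 21]
Insert 89: [40, 89, 74, 3, 16, 46, 21]
Insert 74: [40, 74, 89, 3, 16, 46, 21]
Insert 3: [3, 40, 74, 89, 16, 46, 21]
Insert 16: [3, 16, 40, 74, 89, 46, 21]
Insert 46: [3, 16, 40, 46, 74, 89, 21]
Insert 21: [3, 16, 21, 40, 46, 74, 89]

Sorted: [3, 16, 21, 40, 46, 74, 89]


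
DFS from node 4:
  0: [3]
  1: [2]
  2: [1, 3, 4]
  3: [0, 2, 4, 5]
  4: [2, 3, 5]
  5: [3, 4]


Visit 4, push [5, 3, 2]
Visit 2, push [3, 1]
Visit 1, push []
Visit 3, push [5, 0]
Visit 0, push []
Visit 5, push []

DFS order: [4, 2, 1, 3, 0, 5]


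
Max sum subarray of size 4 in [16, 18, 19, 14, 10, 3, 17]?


[0:4]: 67
[1:5]: 61
[2:6]: 46
[3:7]: 44

Max: 67 at [0:4]


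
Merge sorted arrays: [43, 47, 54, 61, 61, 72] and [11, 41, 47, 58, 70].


Take 11 from B
Take 41 from B
Take 43 from A
Take 47 from A
Take 47 from B
Take 54 from A
Take 58 from B
Take 61 from A
Take 61 from A
Take 70 from B

Merged: [11, 41, 43, 47, 47, 54, 58, 61, 61, 70, 72]


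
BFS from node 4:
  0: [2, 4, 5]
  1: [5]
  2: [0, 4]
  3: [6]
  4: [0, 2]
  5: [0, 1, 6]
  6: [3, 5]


Visit 4, enqueue [0, 2]
Visit 0, enqueue [5]
Visit 2, enqueue []
Visit 5, enqueue [1, 6]
Visit 1, enqueue []
Visit 6, enqueue [3]
Visit 3, enqueue []

BFS order: [4, 0, 2, 5, 1, 6, 3]


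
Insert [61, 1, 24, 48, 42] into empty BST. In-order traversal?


Insert 61: root
Insert 1: L from 61
Insert 24: L from 61 -> R from 1
Insert 48: L from 61 -> R from 1 -> R from 24
Insert 42: L from 61 -> R from 1 -> R from 24 -> L from 48

In-order: [1, 24, 42, 48, 61]


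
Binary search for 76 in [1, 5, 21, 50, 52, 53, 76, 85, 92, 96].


Step 1: lo=0, hi=9, mid=4, val=52
Step 2: lo=5, hi=9, mid=7, val=85
Step 3: lo=5, hi=6, mid=5, val=53
Step 4: lo=6, hi=6, mid=6, val=76

Found at index 6


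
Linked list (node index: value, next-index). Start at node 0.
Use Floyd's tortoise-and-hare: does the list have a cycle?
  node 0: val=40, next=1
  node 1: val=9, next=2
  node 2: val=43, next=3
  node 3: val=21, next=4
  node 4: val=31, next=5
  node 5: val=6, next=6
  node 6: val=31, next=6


Floyd's tortoise (slow, +1) and hare (fast, +2):
  init: slow=0, fast=0
  step 1: slow=1, fast=2
  step 2: slow=2, fast=4
  step 3: slow=3, fast=6
  step 4: slow=4, fast=6
  step 5: slow=5, fast=6
  step 6: slow=6, fast=6
  slow == fast at node 6: cycle detected

Cycle: yes


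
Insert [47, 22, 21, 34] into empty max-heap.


Insert 47: [47]
Insert 22: [47, 22]
Insert 21: [47, 22, 21]
Insert 34: [47, 34, 21, 22]

Final heap: [47, 34, 21, 22]


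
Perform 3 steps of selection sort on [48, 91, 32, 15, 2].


Initial: [48, 91, 32, 15, 2]
Step 1: min=2 at 4
  Swap: [2, 91, 32, 15, 48]
Step 2: min=15 at 3
  Swap: [2, 15, 32, 91, 48]
Step 3: min=32 at 2
  Swap: [2, 15, 32, 91, 48]

After 3 steps: [2, 15, 32, 91, 48]


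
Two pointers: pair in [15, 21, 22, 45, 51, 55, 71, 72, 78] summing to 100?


lo=0(15)+hi=8(78)=93
lo=1(21)+hi=8(78)=99
lo=2(22)+hi=8(78)=100

Yes: 22+78=100


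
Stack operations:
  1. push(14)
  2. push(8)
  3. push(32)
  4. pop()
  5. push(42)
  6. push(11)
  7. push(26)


push(14) -> [14]
push(8) -> [14, 8]
push(32) -> [14, 8, 32]
pop()->32, [14, 8]
push(42) -> [14, 8, 42]
push(11) -> [14, 8, 42, 11]
push(26) -> [14, 8, 42, 11, 26]

Final stack: [14, 8, 42, 11, 26]


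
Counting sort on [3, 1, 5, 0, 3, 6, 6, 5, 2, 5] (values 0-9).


Input: [3, 1, 5, 0, 3, 6, 6, 5, 2, 5]
Counts: [1, 1, 1, 2, 0, 3, 2, 0, 0, 0]

Sorted: [0, 1, 2, 3, 3, 5, 5, 5, 6, 6]


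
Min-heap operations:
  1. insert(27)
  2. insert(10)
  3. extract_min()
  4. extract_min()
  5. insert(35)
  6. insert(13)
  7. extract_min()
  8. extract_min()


insert(27) -> [27]
insert(10) -> [10, 27]
extract_min()->10, [27]
extract_min()->27, []
insert(35) -> [35]
insert(13) -> [13, 35]
extract_min()->13, [35]
extract_min()->35, []

Final heap: []


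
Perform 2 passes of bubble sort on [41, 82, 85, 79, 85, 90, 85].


Initial: [41, 82, 85, 79, 85, 90, 85]
Pass 1: [41, 82, 79, 85, 85, 85, 90] (2 swaps)
Pass 2: [41, 79, 82, 85, 85, 85, 90] (1 swaps)

After 2 passes: [41, 79, 82, 85, 85, 85, 90]


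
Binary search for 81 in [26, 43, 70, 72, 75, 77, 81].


Step 1: lo=0, hi=6, mid=3, val=72
Step 2: lo=4, hi=6, mid=5, val=77
Step 3: lo=6, hi=6, mid=6, val=81

Found at index 6


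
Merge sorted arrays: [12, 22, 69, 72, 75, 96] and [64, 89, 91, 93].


Take 12 from A
Take 22 from A
Take 64 from B
Take 69 from A
Take 72 from A
Take 75 from A
Take 89 from B
Take 91 from B
Take 93 from B

Merged: [12, 22, 64, 69, 72, 75, 89, 91, 93, 96]


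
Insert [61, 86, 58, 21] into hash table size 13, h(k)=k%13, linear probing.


Insert 61: h=9 -> slot 9
Insert 86: h=8 -> slot 8
Insert 58: h=6 -> slot 6
Insert 21: h=8, 2 probes -> slot 10

Table: [None, None, None, None, None, None, 58, None, 86, 61, 21, None, None]


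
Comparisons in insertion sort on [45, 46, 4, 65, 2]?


Algorithm: insertion sort
Input: [45, 46, 4, 65, 2]
Sorted: [2, 4, 45, 46, 65]

8


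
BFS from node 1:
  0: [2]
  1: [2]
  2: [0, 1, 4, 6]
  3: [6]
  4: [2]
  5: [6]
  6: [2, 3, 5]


Visit 1, enqueue [2]
Visit 2, enqueue [0, 4, 6]
Visit 0, enqueue []
Visit 4, enqueue []
Visit 6, enqueue [3, 5]
Visit 3, enqueue []
Visit 5, enqueue []

BFS order: [1, 2, 0, 4, 6, 3, 5]


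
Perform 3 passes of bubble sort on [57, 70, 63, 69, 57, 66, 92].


Initial: [57, 70, 63, 69, 57, 66, 92]
Pass 1: [57, 63, 69, 57, 66, 70, 92] (4 swaps)
Pass 2: [57, 63, 57, 66, 69, 70, 92] (2 swaps)
Pass 3: [57, 57, 63, 66, 69, 70, 92] (1 swaps)

After 3 passes: [57, 57, 63, 66, 69, 70, 92]


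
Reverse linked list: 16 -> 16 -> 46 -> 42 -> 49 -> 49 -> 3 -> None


Step 1: curr=16, set curr.next=prev(None) | reversed so far: 16
Step 2: curr=16, set curr.next=prev(16) | reversed so far: 16 -> 16
Step 3: curr=46, set curr.next=prev(16) | reversed so far: 46 -> 16 -> 16
Step 4: curr=42, set curr.next=prev(46) | reversed so far: 42 -> 46 -> 16 -> 16
Step 5: curr=49, set curr.next=prev(42) | reversed so far: 49 -> 42 -> 46 -> 16 -> 16
Step 6: curr=49, set curr.next=prev(49) | reversed so far: 49 -> 49 -> 42 -> 46 -> 16 -> 16
Step 7: curr=3, set curr.next=prev(49) | reversed so far: 3 -> 49 -> 49 -> 42 -> 46 -> 16 -> 16

3 -> 49 -> 49 -> 42 -> 46 -> 16 -> 16 -> None


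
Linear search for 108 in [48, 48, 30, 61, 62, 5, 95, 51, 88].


i=0: 48!=108
i=1: 48!=108
i=2: 30!=108
i=3: 61!=108
i=4: 62!=108
i=5: 5!=108
i=6: 95!=108
i=7: 51!=108
i=8: 88!=108

Not found, 9 comps


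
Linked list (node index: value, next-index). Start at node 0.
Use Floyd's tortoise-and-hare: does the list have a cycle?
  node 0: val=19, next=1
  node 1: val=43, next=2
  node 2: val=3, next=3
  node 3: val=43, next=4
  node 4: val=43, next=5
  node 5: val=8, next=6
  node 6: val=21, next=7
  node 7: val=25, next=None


Floyd's tortoise (slow, +1) and hare (fast, +2):
  init: slow=0, fast=0
  step 1: slow=1, fast=2
  step 2: slow=2, fast=4
  step 3: slow=3, fast=6
  step 4: fast 6->7->None, no cycle

Cycle: no


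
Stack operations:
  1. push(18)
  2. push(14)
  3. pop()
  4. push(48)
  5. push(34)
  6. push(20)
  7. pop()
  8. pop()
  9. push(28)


push(18) -> [18]
push(14) -> [18, 14]
pop()->14, [18]
push(48) -> [18, 48]
push(34) -> [18, 48, 34]
push(20) -> [18, 48, 34, 20]
pop()->20, [18, 48, 34]
pop()->34, [18, 48]
push(28) -> [18, 48, 28]

Final stack: [18, 48, 28]


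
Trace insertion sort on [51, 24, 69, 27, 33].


Initial: [51, 24, 69, 27, 33]
Insert 24: [24, 51, 69, 27, 33]
Insert 69: [24, 51, 69, 27, 33]
Insert 27: [24, 27, 51, 69, 33]
Insert 33: [24, 27, 33, 51, 69]

Sorted: [24, 27, 33, 51, 69]


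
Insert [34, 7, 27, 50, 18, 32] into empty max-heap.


Insert 34: [34]
Insert 7: [34, 7]
Insert 27: [34, 7, 27]
Insert 50: [50, 34, 27, 7]
Insert 18: [50, 34, 27, 7, 18]
Insert 32: [50, 34, 32, 7, 18, 27]

Final heap: [50, 34, 32, 7, 18, 27]


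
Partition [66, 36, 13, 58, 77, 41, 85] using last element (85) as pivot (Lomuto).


Pivot: 85
  66 <= 85: advance i (no swap)
  36 <= 85: advance i (no swap)
  13 <= 85: advance i (no swap)
  58 <= 85: advance i (no swap)
  77 <= 85: advance i (no swap)
  41 <= 85: advance i (no swap)
Place pivot at 6: [66, 36, 13, 58, 77, 41, 85]

Partitioned: [66, 36, 13, 58, 77, 41, 85]


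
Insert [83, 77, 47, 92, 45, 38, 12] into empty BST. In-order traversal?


Insert 83: root
Insert 77: L from 83
Insert 47: L from 83 -> L from 77
Insert 92: R from 83
Insert 45: L from 83 -> L from 77 -> L from 47
Insert 38: L from 83 -> L from 77 -> L from 47 -> L from 45
Insert 12: L from 83 -> L from 77 -> L from 47 -> L from 45 -> L from 38

In-order: [12, 38, 45, 47, 77, 83, 92]


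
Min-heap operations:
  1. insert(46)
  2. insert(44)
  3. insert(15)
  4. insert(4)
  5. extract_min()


insert(46) -> [46]
insert(44) -> [44, 46]
insert(15) -> [15, 46, 44]
insert(4) -> [4, 15, 44, 46]
extract_min()->4, [15, 46, 44]

Final heap: [15, 46, 44]


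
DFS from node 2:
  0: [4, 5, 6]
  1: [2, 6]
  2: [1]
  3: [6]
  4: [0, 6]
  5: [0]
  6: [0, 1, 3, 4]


Visit 2, push [1]
Visit 1, push [6]
Visit 6, push [4, 3, 0]
Visit 0, push [5, 4]
Visit 4, push []
Visit 5, push []
Visit 3, push []

DFS order: [2, 1, 6, 0, 4, 5, 3]


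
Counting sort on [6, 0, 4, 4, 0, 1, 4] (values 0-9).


Input: [6, 0, 4, 4, 0, 1, 4]
Counts: [2, 1, 0, 0, 3, 0, 1, 0, 0, 0]

Sorted: [0, 0, 1, 4, 4, 4, 6]


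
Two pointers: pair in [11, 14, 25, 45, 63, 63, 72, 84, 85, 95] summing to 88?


lo=0(11)+hi=9(95)=106
lo=0(11)+hi=8(85)=96
lo=0(11)+hi=7(84)=95
lo=0(11)+hi=6(72)=83
lo=1(14)+hi=6(72)=86
lo=2(25)+hi=6(72)=97
lo=2(25)+hi=5(63)=88

Yes: 25+63=88


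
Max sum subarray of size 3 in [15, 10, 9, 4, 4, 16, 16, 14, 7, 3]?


[0:3]: 34
[1:4]: 23
[2:5]: 17
[3:6]: 24
[4:7]: 36
[5:8]: 46
[6:9]: 37
[7:10]: 24

Max: 46 at [5:8]


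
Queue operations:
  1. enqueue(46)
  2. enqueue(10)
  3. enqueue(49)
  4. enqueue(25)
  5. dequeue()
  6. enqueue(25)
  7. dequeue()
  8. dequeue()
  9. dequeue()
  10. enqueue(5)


enqueue(46) -> [46]
enqueue(10) -> [46, 10]
enqueue(49) -> [46, 10, 49]
enqueue(25) -> [46, 10, 49, 25]
dequeue()->46, [10, 49, 25]
enqueue(25) -> [10, 49, 25, 25]
dequeue()->10, [49, 25, 25]
dequeue()->49, [25, 25]
dequeue()->25, [25]
enqueue(5) -> [25, 5]

Final queue: [25, 5]


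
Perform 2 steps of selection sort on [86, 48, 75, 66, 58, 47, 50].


Initial: [86, 48, 75, 66, 58, 47, 50]
Step 1: min=47 at 5
  Swap: [47, 48, 75, 66, 58, 86, 50]
Step 2: min=48 at 1
  Swap: [47, 48, 75, 66, 58, 86, 50]

After 2 steps: [47, 48, 75, 66, 58, 86, 50]


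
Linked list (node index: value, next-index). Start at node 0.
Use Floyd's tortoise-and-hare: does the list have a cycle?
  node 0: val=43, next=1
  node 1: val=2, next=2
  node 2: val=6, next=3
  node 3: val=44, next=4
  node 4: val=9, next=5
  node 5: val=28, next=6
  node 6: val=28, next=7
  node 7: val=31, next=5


Floyd's tortoise (slow, +1) and hare (fast, +2):
  init: slow=0, fast=0
  step 1: slow=1, fast=2
  step 2: slow=2, fast=4
  step 3: slow=3, fast=6
  step 4: slow=4, fast=5
  step 5: slow=5, fast=7
  step 6: slow=6, fast=6
  slow == fast at node 6: cycle detected

Cycle: yes


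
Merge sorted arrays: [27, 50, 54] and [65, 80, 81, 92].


Take 27 from A
Take 50 from A
Take 54 from A

Merged: [27, 50, 54, 65, 80, 81, 92]


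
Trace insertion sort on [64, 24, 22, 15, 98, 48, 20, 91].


Initial: [64, 24, 22, 15, 98, 48, 20, 91]
Insert 24: [24, 64, 22, 15, 98, 48, 20, 91]
Insert 22: [22, 24, 64, 15, 98, 48, 20, 91]
Insert 15: [15, 22, 24, 64, 98, 48, 20, 91]
Insert 98: [15, 22, 24, 64, 98, 48, 20, 91]
Insert 48: [15, 22, 24, 48, 64, 98, 20, 91]
Insert 20: [15, 20, 22, 24, 48, 64, 98, 91]
Insert 91: [15, 20, 22, 24, 48, 64, 91, 98]

Sorted: [15, 20, 22, 24, 48, 64, 91, 98]


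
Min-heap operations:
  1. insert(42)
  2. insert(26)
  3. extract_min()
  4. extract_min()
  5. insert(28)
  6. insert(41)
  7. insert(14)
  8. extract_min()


insert(42) -> [42]
insert(26) -> [26, 42]
extract_min()->26, [42]
extract_min()->42, []
insert(28) -> [28]
insert(41) -> [28, 41]
insert(14) -> [14, 41, 28]
extract_min()->14, [28, 41]

Final heap: [28, 41]


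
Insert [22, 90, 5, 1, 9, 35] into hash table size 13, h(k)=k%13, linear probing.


Insert 22: h=9 -> slot 9
Insert 90: h=12 -> slot 12
Insert 5: h=5 -> slot 5
Insert 1: h=1 -> slot 1
Insert 9: h=9, 1 probes -> slot 10
Insert 35: h=9, 2 probes -> slot 11

Table: [None, 1, None, None, None, 5, None, None, None, 22, 9, 35, 90]


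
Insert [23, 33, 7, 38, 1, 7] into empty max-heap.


Insert 23: [23]
Insert 33: [33, 23]
Insert 7: [33, 23, 7]
Insert 38: [38, 33, 7, 23]
Insert 1: [38, 33, 7, 23, 1]
Insert 7: [38, 33, 7, 23, 1, 7]

Final heap: [38, 33, 7, 23, 1, 7]


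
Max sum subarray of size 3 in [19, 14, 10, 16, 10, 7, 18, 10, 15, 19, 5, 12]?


[0:3]: 43
[1:4]: 40
[2:5]: 36
[3:6]: 33
[4:7]: 35
[5:8]: 35
[6:9]: 43
[7:10]: 44
[8:11]: 39
[9:12]: 36

Max: 44 at [7:10]


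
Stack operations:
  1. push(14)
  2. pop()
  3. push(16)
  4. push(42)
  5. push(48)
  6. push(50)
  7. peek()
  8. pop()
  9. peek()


push(14) -> [14]
pop()->14, []
push(16) -> [16]
push(42) -> [16, 42]
push(48) -> [16, 42, 48]
push(50) -> [16, 42, 48, 50]
peek()->50
pop()->50, [16, 42, 48]
peek()->48

Final stack: [16, 42, 48]


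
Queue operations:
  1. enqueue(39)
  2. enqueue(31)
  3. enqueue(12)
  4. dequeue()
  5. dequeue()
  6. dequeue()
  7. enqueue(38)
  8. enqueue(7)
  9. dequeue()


enqueue(39) -> [39]
enqueue(31) -> [39, 31]
enqueue(12) -> [39, 31, 12]
dequeue()->39, [31, 12]
dequeue()->31, [12]
dequeue()->12, []
enqueue(38) -> [38]
enqueue(7) -> [38, 7]
dequeue()->38, [7]

Final queue: [7]


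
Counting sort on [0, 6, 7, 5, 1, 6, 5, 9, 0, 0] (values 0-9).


Input: [0, 6, 7, 5, 1, 6, 5, 9, 0, 0]
Counts: [3, 1, 0, 0, 0, 2, 2, 1, 0, 1]

Sorted: [0, 0, 0, 1, 5, 5, 6, 6, 7, 9]


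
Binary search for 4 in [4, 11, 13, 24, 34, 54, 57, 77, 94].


Step 1: lo=0, hi=8, mid=4, val=34
Step 2: lo=0, hi=3, mid=1, val=11
Step 3: lo=0, hi=0, mid=0, val=4

Found at index 0


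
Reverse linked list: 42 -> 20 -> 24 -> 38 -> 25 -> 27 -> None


Step 1: curr=42, set curr.next=prev(None) | reversed so far: 42
Step 2: curr=20, set curr.next=prev(42) | reversed so far: 20 -> 42
Step 3: curr=24, set curr.next=prev(20) | reversed so far: 24 -> 20 -> 42
Step 4: curr=38, set curr.next=prev(24) | reversed so far: 38 -> 24 -> 20 -> 42
Step 5: curr=25, set curr.next=prev(38) | reversed so far: 25 -> 38 -> 24 -> 20 -> 42
Step 6: curr=27, set curr.next=prev(25) | reversed so far: 27 -> 25 -> 38 -> 24 -> 20 -> 42

27 -> 25 -> 38 -> 24 -> 20 -> 42 -> None


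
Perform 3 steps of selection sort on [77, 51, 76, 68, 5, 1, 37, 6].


Initial: [77, 51, 76, 68, 5, 1, 37, 6]
Step 1: min=1 at 5
  Swap: [1, 51, 76, 68, 5, 77, 37, 6]
Step 2: min=5 at 4
  Swap: [1, 5, 76, 68, 51, 77, 37, 6]
Step 3: min=6 at 7
  Swap: [1, 5, 6, 68, 51, 77, 37, 76]

After 3 steps: [1, 5, 6, 68, 51, 77, 37, 76]


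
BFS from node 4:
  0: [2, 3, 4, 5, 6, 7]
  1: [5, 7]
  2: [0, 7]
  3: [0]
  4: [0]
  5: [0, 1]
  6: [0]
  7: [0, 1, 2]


Visit 4, enqueue [0]
Visit 0, enqueue [2, 3, 5, 6, 7]
Visit 2, enqueue []
Visit 3, enqueue []
Visit 5, enqueue [1]
Visit 6, enqueue []
Visit 7, enqueue []
Visit 1, enqueue []

BFS order: [4, 0, 2, 3, 5, 6, 7, 1]


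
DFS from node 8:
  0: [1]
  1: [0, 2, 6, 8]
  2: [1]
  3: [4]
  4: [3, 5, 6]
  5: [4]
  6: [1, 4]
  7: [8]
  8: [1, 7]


Visit 8, push [7, 1]
Visit 1, push [6, 2, 0]
Visit 0, push []
Visit 2, push []
Visit 6, push [4]
Visit 4, push [5, 3]
Visit 3, push []
Visit 5, push []
Visit 7, push []

DFS order: [8, 1, 0, 2, 6, 4, 3, 5, 7]


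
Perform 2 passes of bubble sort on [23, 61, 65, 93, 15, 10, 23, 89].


Initial: [23, 61, 65, 93, 15, 10, 23, 89]
Pass 1: [23, 61, 65, 15, 10, 23, 89, 93] (4 swaps)
Pass 2: [23, 61, 15, 10, 23, 65, 89, 93] (3 swaps)

After 2 passes: [23, 61, 15, 10, 23, 65, 89, 93]


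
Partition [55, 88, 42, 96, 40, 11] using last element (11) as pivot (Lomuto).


Pivot: 11
Place pivot at 0: [11, 88, 42, 96, 40, 55]

Partitioned: [11, 88, 42, 96, 40, 55]


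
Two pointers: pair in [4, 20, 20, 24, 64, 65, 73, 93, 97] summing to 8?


lo=0(4)+hi=8(97)=101
lo=0(4)+hi=7(93)=97
lo=0(4)+hi=6(73)=77
lo=0(4)+hi=5(65)=69
lo=0(4)+hi=4(64)=68
lo=0(4)+hi=3(24)=28
lo=0(4)+hi=2(20)=24
lo=0(4)+hi=1(20)=24

No pair found


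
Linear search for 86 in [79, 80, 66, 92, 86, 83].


i=0: 79!=86
i=1: 80!=86
i=2: 66!=86
i=3: 92!=86
i=4: 86==86 found!

Found at 4, 5 comps


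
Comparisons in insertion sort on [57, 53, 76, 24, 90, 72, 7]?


Algorithm: insertion sort
Input: [57, 53, 76, 24, 90, 72, 7]
Sorted: [7, 24, 53, 57, 72, 76, 90]

15


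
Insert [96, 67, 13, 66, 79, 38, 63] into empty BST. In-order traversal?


Insert 96: root
Insert 67: L from 96
Insert 13: L from 96 -> L from 67
Insert 66: L from 96 -> L from 67 -> R from 13
Insert 79: L from 96 -> R from 67
Insert 38: L from 96 -> L from 67 -> R from 13 -> L from 66
Insert 63: L from 96 -> L from 67 -> R from 13 -> L from 66 -> R from 38

In-order: [13, 38, 63, 66, 67, 79, 96]


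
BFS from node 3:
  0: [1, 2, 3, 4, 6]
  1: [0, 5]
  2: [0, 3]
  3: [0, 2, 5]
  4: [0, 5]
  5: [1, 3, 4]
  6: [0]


Visit 3, enqueue [0, 2, 5]
Visit 0, enqueue [1, 4, 6]
Visit 2, enqueue []
Visit 5, enqueue []
Visit 1, enqueue []
Visit 4, enqueue []
Visit 6, enqueue []

BFS order: [3, 0, 2, 5, 1, 4, 6]


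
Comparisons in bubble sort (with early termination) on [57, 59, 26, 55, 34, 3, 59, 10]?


Algorithm: bubble sort (with early termination)
Input: [57, 59, 26, 55, 34, 3, 59, 10]
Sorted: [3, 10, 26, 34, 55, 57, 59, 59]

28


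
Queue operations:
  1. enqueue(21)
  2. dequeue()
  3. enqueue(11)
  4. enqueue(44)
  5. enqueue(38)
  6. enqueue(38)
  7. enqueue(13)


enqueue(21) -> [21]
dequeue()->21, []
enqueue(11) -> [11]
enqueue(44) -> [11, 44]
enqueue(38) -> [11, 44, 38]
enqueue(38) -> [11, 44, 38, 38]
enqueue(13) -> [11, 44, 38, 38, 13]

Final queue: [11, 44, 38, 38, 13]


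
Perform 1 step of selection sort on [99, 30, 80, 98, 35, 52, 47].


Initial: [99, 30, 80, 98, 35, 52, 47]
Step 1: min=30 at 1
  Swap: [30, 99, 80, 98, 35, 52, 47]

After 1 step: [30, 99, 80, 98, 35, 52, 47]


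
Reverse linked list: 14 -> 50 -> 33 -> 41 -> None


Step 1: curr=14, set curr.next=prev(None) | reversed so far: 14
Step 2: curr=50, set curr.next=prev(14) | reversed so far: 50 -> 14
Step 3: curr=33, set curr.next=prev(50) | reversed so far: 33 -> 50 -> 14
Step 4: curr=41, set curr.next=prev(33) | reversed so far: 41 -> 33 -> 50 -> 14

41 -> 33 -> 50 -> 14 -> None


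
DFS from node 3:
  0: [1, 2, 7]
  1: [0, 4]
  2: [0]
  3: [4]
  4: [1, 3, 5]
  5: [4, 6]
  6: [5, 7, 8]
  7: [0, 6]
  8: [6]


Visit 3, push [4]
Visit 4, push [5, 1]
Visit 1, push [0]
Visit 0, push [7, 2]
Visit 2, push []
Visit 7, push [6]
Visit 6, push [8, 5]
Visit 5, push []
Visit 8, push []

DFS order: [3, 4, 1, 0, 2, 7, 6, 5, 8]


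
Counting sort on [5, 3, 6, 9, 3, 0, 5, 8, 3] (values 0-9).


Input: [5, 3, 6, 9, 3, 0, 5, 8, 3]
Counts: [1, 0, 0, 3, 0, 2, 1, 0, 1, 1]

Sorted: [0, 3, 3, 3, 5, 5, 6, 8, 9]


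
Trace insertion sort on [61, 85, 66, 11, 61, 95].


Initial: [61, 85, 66, 11, 61, 95]
Insert 85: [61, 85, 66, 11, 61, 95]
Insert 66: [61, 66, 85, 11, 61, 95]
Insert 11: [11, 61, 66, 85, 61, 95]
Insert 61: [11, 61, 61, 66, 85, 95]
Insert 95: [11, 61, 61, 66, 85, 95]

Sorted: [11, 61, 61, 66, 85, 95]


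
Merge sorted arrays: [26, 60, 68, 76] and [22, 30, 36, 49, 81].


Take 22 from B
Take 26 from A
Take 30 from B
Take 36 from B
Take 49 from B
Take 60 from A
Take 68 from A
Take 76 from A

Merged: [22, 26, 30, 36, 49, 60, 68, 76, 81]


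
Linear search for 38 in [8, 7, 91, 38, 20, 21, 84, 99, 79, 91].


i=0: 8!=38
i=1: 7!=38
i=2: 91!=38
i=3: 38==38 found!

Found at 3, 4 comps


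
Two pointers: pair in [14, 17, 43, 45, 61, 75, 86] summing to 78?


lo=0(14)+hi=6(86)=100
lo=0(14)+hi=5(75)=89
lo=0(14)+hi=4(61)=75
lo=1(17)+hi=4(61)=78

Yes: 17+61=78


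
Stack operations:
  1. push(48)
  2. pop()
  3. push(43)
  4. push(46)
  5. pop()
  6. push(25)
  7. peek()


push(48) -> [48]
pop()->48, []
push(43) -> [43]
push(46) -> [43, 46]
pop()->46, [43]
push(25) -> [43, 25]
peek()->25

Final stack: [43, 25]


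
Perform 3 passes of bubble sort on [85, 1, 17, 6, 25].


Initial: [85, 1, 17, 6, 25]
Pass 1: [1, 17, 6, 25, 85] (4 swaps)
Pass 2: [1, 6, 17, 25, 85] (1 swaps)
Pass 3: [1, 6, 17, 25, 85] (0 swaps)

After 3 passes: [1, 6, 17, 25, 85]


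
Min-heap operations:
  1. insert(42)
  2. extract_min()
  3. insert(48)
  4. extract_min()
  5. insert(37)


insert(42) -> [42]
extract_min()->42, []
insert(48) -> [48]
extract_min()->48, []
insert(37) -> [37]

Final heap: [37]


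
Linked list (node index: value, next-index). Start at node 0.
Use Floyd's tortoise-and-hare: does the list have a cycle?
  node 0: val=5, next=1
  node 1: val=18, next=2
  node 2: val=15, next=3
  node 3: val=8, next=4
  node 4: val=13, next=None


Floyd's tortoise (slow, +1) and hare (fast, +2):
  init: slow=0, fast=0
  step 1: slow=1, fast=2
  step 2: slow=2, fast=4
  step 3: fast -> None, no cycle

Cycle: no


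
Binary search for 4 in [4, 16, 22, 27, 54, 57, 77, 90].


Step 1: lo=0, hi=7, mid=3, val=27
Step 2: lo=0, hi=2, mid=1, val=16
Step 3: lo=0, hi=0, mid=0, val=4

Found at index 0


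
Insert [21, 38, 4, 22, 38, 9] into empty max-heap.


Insert 21: [21]
Insert 38: [38, 21]
Insert 4: [38, 21, 4]
Insert 22: [38, 22, 4, 21]
Insert 38: [38, 38, 4, 21, 22]
Insert 9: [38, 38, 9, 21, 22, 4]

Final heap: [38, 38, 9, 21, 22, 4]


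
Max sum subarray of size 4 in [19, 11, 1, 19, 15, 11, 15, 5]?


[0:4]: 50
[1:5]: 46
[2:6]: 46
[3:7]: 60
[4:8]: 46

Max: 60 at [3:7]


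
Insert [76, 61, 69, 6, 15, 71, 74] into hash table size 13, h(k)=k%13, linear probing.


Insert 76: h=11 -> slot 11
Insert 61: h=9 -> slot 9
Insert 69: h=4 -> slot 4
Insert 6: h=6 -> slot 6
Insert 15: h=2 -> slot 2
Insert 71: h=6, 1 probes -> slot 7
Insert 74: h=9, 1 probes -> slot 10

Table: [None, None, 15, None, 69, None, 6, 71, None, 61, 74, 76, None]


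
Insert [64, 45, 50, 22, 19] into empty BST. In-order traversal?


Insert 64: root
Insert 45: L from 64
Insert 50: L from 64 -> R from 45
Insert 22: L from 64 -> L from 45
Insert 19: L from 64 -> L from 45 -> L from 22

In-order: [19, 22, 45, 50, 64]


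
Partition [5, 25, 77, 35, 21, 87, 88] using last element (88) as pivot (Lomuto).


Pivot: 88
  5 <= 88: advance i (no swap)
  25 <= 88: advance i (no swap)
  77 <= 88: advance i (no swap)
  35 <= 88: advance i (no swap)
  21 <= 88: advance i (no swap)
  87 <= 88: advance i (no swap)
Place pivot at 6: [5, 25, 77, 35, 21, 87, 88]

Partitioned: [5, 25, 77, 35, 21, 87, 88]


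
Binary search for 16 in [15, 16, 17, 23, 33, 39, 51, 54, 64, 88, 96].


Step 1: lo=0, hi=10, mid=5, val=39
Step 2: lo=0, hi=4, mid=2, val=17
Step 3: lo=0, hi=1, mid=0, val=15
Step 4: lo=1, hi=1, mid=1, val=16

Found at index 1


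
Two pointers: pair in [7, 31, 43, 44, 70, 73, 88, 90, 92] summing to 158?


lo=0(7)+hi=8(92)=99
lo=1(31)+hi=8(92)=123
lo=2(43)+hi=8(92)=135
lo=3(44)+hi=8(92)=136
lo=4(70)+hi=8(92)=162
lo=4(70)+hi=7(90)=160
lo=4(70)+hi=6(88)=158

Yes: 70+88=158


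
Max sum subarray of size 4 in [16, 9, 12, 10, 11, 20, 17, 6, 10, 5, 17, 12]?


[0:4]: 47
[1:5]: 42
[2:6]: 53
[3:7]: 58
[4:8]: 54
[5:9]: 53
[6:10]: 38
[7:11]: 38
[8:12]: 44

Max: 58 at [3:7]


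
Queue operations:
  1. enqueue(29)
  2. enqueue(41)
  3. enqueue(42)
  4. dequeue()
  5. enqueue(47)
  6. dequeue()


enqueue(29) -> [29]
enqueue(41) -> [29, 41]
enqueue(42) -> [29, 41, 42]
dequeue()->29, [41, 42]
enqueue(47) -> [41, 42, 47]
dequeue()->41, [42, 47]

Final queue: [42, 47]


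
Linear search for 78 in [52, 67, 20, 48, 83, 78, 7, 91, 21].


i=0: 52!=78
i=1: 67!=78
i=2: 20!=78
i=3: 48!=78
i=4: 83!=78
i=5: 78==78 found!

Found at 5, 6 comps


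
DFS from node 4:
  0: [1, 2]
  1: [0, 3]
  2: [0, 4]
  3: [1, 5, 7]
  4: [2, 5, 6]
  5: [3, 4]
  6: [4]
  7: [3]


Visit 4, push [6, 5, 2]
Visit 2, push [0]
Visit 0, push [1]
Visit 1, push [3]
Visit 3, push [7, 5]
Visit 5, push []
Visit 7, push []
Visit 6, push []

DFS order: [4, 2, 0, 1, 3, 5, 7, 6]


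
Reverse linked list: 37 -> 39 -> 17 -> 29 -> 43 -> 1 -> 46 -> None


Step 1: curr=37, set curr.next=prev(None) | reversed so far: 37
Step 2: curr=39, set curr.next=prev(37) | reversed so far: 39 -> 37
Step 3: curr=17, set curr.next=prev(39) | reversed so far: 17 -> 39 -> 37
Step 4: curr=29, set curr.next=prev(17) | reversed so far: 29 -> 17 -> 39 -> 37
Step 5: curr=43, set curr.next=prev(29) | reversed so far: 43 -> 29 -> 17 -> 39 -> 37
Step 6: curr=1, set curr.next=prev(43) | reversed so far: 1 -> 43 -> 29 -> 17 -> 39 -> 37
Step 7: curr=46, set curr.next=prev(1) | reversed so far: 46 -> 1 -> 43 -> 29 -> 17 -> 39 -> 37

46 -> 1 -> 43 -> 29 -> 17 -> 39 -> 37 -> None


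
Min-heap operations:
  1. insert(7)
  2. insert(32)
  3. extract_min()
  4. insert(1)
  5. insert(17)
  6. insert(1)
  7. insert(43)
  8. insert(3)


insert(7) -> [7]
insert(32) -> [7, 32]
extract_min()->7, [32]
insert(1) -> [1, 32]
insert(17) -> [1, 32, 17]
insert(1) -> [1, 1, 17, 32]
insert(43) -> [1, 1, 17, 32, 43]
insert(3) -> [1, 1, 3, 32, 43, 17]

Final heap: [1, 1, 3, 32, 43, 17]


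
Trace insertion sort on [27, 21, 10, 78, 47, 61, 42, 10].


Initial: [27, 21, 10, 78, 47, 61, 42, 10]
Insert 21: [21, 27, 10, 78, 47, 61, 42, 10]
Insert 10: [10, 21, 27, 78, 47, 61, 42, 10]
Insert 78: [10, 21, 27, 78, 47, 61, 42, 10]
Insert 47: [10, 21, 27, 47, 78, 61, 42, 10]
Insert 61: [10, 21, 27, 47, 61, 78, 42, 10]
Insert 42: [10, 21, 27, 42, 47, 61, 78, 10]
Insert 10: [10, 10, 21, 27, 42, 47, 61, 78]

Sorted: [10, 10, 21, 27, 42, 47, 61, 78]


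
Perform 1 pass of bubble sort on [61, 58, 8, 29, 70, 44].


Initial: [61, 58, 8, 29, 70, 44]
Pass 1: [58, 8, 29, 61, 44, 70] (4 swaps)

After 1 pass: [58, 8, 29, 61, 44, 70]


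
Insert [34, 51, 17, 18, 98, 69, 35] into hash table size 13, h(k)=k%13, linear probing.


Insert 34: h=8 -> slot 8
Insert 51: h=12 -> slot 12
Insert 17: h=4 -> slot 4
Insert 18: h=5 -> slot 5
Insert 98: h=7 -> slot 7
Insert 69: h=4, 2 probes -> slot 6
Insert 35: h=9 -> slot 9

Table: [None, None, None, None, 17, 18, 69, 98, 34, 35, None, None, 51]
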